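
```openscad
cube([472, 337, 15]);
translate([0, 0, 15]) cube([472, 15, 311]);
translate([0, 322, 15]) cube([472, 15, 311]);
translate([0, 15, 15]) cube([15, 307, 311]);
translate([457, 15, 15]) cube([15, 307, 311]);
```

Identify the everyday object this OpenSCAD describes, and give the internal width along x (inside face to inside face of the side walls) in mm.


An open box. The internal width is 442 mm.

A 472×337 base slab with four walls standing on it — an open box. The base is 472 mm wide and the walls are 15 mm thick, so the internal width is 472 − 2 × 15 = 442 mm.


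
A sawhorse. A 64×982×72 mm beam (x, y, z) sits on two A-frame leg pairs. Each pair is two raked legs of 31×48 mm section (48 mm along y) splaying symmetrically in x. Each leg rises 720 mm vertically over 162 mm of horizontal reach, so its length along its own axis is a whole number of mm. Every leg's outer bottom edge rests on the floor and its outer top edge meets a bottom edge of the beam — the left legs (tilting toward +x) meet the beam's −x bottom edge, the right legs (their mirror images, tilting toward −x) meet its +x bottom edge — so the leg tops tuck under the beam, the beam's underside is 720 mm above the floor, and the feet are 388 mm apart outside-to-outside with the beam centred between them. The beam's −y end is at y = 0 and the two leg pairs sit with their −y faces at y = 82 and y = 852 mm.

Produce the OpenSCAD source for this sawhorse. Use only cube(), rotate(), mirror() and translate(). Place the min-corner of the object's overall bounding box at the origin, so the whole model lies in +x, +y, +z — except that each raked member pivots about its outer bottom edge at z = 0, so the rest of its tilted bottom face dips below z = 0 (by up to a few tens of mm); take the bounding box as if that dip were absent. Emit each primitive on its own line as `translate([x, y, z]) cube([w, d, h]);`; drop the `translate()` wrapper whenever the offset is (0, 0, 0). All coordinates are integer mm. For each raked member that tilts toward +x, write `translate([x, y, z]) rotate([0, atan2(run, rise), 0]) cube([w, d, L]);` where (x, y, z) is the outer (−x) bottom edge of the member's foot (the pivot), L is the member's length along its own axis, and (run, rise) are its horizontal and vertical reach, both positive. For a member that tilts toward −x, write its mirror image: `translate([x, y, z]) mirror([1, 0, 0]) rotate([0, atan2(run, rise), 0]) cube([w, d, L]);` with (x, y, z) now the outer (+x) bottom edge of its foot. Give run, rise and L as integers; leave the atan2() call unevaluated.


translate([162, 0, 720]) cube([64, 982, 72]);
translate([0, 82, 0]) rotate([0, atan2(162, 720), 0]) cube([31, 48, 738]);
translate([388, 82, 0]) mirror([1, 0, 0]) rotate([0, atan2(162, 720), 0]) cube([31, 48, 738]);
translate([0, 852, 0]) rotate([0, atan2(162, 720), 0]) cube([31, 48, 738]);
translate([388, 852, 0]) mirror([1, 0, 0]) rotate([0, atan2(162, 720), 0]) cube([31, 48, 738]);


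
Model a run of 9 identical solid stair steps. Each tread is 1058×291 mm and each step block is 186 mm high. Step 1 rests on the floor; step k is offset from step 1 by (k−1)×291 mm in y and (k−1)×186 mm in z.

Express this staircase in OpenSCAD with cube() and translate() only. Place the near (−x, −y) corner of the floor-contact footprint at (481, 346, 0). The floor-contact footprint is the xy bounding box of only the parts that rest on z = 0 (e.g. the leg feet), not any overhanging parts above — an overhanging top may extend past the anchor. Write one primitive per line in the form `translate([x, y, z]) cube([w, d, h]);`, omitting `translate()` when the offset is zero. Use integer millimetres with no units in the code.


translate([481, 346, 0]) cube([1058, 291, 186]);
translate([481, 637, 186]) cube([1058, 291, 186]);
translate([481, 928, 372]) cube([1058, 291, 186]);
translate([481, 1219, 558]) cube([1058, 291, 186]);
translate([481, 1510, 744]) cube([1058, 291, 186]);
translate([481, 1801, 930]) cube([1058, 291, 186]);
translate([481, 2092, 1116]) cube([1058, 291, 186]);
translate([481, 2383, 1302]) cube([1058, 291, 186]);
translate([481, 2674, 1488]) cube([1058, 291, 186]);


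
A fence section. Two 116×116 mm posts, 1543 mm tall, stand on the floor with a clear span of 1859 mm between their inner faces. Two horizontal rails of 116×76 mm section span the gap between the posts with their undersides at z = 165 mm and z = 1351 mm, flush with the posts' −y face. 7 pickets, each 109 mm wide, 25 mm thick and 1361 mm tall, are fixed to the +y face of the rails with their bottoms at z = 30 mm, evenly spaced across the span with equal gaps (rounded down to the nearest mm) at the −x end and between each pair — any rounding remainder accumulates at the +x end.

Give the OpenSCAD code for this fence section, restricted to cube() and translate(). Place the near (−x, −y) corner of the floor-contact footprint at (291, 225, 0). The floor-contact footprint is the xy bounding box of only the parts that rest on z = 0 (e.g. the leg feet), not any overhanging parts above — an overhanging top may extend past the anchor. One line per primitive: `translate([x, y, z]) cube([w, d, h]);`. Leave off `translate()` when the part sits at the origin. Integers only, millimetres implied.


translate([291, 225, 0]) cube([116, 116, 1543]);
translate([2266, 225, 0]) cube([116, 116, 1543]);
translate([407, 225, 165]) cube([1859, 116, 76]);
translate([407, 225, 1351]) cube([1859, 116, 76]);
translate([544, 341, 30]) cube([109, 25, 1361]);
translate([790, 341, 30]) cube([109, 25, 1361]);
translate([1036, 341, 30]) cube([109, 25, 1361]);
translate([1282, 341, 30]) cube([109, 25, 1361]);
translate([1528, 341, 30]) cube([109, 25, 1361]);
translate([1774, 341, 30]) cube([109, 25, 1361]);
translate([2020, 341, 30]) cube([109, 25, 1361]);


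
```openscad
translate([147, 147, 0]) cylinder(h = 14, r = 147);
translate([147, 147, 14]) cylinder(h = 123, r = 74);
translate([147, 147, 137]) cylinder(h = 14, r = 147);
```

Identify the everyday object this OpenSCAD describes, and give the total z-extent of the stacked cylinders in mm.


A spool. The overall height is 151 mm.

Three coaxial cylinders, large–small–large — a spool. Two 14 mm flanges and a 123 mm core give 14 + 123 + 14 = 151 mm.


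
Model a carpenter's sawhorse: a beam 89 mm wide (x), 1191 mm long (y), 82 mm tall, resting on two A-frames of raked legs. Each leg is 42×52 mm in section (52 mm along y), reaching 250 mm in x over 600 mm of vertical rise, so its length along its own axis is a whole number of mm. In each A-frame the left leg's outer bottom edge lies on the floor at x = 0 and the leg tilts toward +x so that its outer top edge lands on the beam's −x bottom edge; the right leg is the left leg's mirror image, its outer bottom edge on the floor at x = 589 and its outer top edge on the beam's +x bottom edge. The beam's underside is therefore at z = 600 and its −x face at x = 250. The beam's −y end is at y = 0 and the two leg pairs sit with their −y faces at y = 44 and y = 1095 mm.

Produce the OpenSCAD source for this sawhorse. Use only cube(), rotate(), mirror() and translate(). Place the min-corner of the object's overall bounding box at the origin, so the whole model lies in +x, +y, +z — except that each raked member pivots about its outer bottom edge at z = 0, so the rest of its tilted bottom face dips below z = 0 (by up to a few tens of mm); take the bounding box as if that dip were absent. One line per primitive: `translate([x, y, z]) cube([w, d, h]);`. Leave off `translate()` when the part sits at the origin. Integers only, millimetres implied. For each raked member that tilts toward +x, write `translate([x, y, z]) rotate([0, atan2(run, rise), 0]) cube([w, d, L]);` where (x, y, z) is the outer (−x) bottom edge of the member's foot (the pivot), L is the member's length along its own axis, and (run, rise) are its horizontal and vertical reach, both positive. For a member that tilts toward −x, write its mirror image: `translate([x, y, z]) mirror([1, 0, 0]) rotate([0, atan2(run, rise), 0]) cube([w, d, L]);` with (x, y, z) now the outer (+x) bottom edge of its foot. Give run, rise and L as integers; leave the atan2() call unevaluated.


translate([250, 0, 600]) cube([89, 1191, 82]);
translate([0, 44, 0]) rotate([0, atan2(250, 600), 0]) cube([42, 52, 650]);
translate([589, 44, 0]) mirror([1, 0, 0]) rotate([0, atan2(250, 600), 0]) cube([42, 52, 650]);
translate([0, 1095, 0]) rotate([0, atan2(250, 600), 0]) cube([42, 52, 650]);
translate([589, 1095, 0]) mirror([1, 0, 0]) rotate([0, atan2(250, 600), 0]) cube([42, 52, 650]);


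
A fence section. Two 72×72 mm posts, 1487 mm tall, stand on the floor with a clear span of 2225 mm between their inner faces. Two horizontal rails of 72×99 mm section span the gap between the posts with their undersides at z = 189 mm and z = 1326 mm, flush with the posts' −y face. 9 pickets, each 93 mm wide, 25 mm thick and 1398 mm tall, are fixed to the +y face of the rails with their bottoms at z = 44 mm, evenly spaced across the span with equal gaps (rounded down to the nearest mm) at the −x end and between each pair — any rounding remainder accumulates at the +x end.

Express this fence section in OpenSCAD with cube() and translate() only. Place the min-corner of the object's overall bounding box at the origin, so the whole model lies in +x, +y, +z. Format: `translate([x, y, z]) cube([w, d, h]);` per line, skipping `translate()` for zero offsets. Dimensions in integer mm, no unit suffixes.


cube([72, 72, 1487]);
translate([2297, 0, 0]) cube([72, 72, 1487]);
translate([72, 0, 189]) cube([2225, 72, 99]);
translate([72, 0, 1326]) cube([2225, 72, 99]);
translate([210, 72, 44]) cube([93, 25, 1398]);
translate([441, 72, 44]) cube([93, 25, 1398]);
translate([672, 72, 44]) cube([93, 25, 1398]);
translate([903, 72, 44]) cube([93, 25, 1398]);
translate([1134, 72, 44]) cube([93, 25, 1398]);
translate([1365, 72, 44]) cube([93, 25, 1398]);
translate([1596, 72, 44]) cube([93, 25, 1398]);
translate([1827, 72, 44]) cube([93, 25, 1398]);
translate([2058, 72, 44]) cube([93, 25, 1398]);


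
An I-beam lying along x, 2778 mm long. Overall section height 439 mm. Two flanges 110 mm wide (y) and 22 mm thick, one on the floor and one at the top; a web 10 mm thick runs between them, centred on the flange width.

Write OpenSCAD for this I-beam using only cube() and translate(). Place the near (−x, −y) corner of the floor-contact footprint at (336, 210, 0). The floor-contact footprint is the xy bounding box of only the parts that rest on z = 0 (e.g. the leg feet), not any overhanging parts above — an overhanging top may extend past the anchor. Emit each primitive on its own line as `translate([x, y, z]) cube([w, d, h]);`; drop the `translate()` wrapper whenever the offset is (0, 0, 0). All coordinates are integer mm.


translate([336, 210, 0]) cube([2778, 110, 22]);
translate([336, 260, 22]) cube([2778, 10, 395]);
translate([336, 210, 417]) cube([2778, 110, 22]);


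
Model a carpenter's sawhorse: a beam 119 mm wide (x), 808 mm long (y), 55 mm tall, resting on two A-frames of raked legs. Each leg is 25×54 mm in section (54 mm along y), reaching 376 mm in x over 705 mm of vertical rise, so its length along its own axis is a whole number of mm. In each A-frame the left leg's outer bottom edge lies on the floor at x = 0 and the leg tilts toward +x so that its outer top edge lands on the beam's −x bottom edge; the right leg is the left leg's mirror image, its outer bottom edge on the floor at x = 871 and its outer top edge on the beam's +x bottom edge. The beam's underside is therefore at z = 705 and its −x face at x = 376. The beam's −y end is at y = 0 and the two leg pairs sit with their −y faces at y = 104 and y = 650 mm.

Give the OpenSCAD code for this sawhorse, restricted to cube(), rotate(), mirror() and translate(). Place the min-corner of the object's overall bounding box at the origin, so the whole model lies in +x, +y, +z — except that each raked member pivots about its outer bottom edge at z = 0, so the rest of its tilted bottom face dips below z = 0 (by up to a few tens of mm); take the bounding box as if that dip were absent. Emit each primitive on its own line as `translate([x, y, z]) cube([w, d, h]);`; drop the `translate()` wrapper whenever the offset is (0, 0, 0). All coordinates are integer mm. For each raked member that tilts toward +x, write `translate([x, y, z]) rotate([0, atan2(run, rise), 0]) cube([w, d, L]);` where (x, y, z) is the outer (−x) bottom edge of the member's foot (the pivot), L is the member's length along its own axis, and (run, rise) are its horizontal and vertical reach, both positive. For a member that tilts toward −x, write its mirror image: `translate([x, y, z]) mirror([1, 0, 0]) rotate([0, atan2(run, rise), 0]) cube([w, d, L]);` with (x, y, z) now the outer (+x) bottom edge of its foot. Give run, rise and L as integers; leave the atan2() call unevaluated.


// leg length = √(376² + 705²) = 799
// right-leg outer foot x = 2·376 + 119 = 871
// beam min-corner = (376, 0, 705)
translate([376, 0, 705]) cube([119, 808, 55]);
translate([0, 104, 0]) rotate([0, atan2(376, 705), 0]) cube([25, 54, 799]);
translate([871, 104, 0]) mirror([1, 0, 0]) rotate([0, atan2(376, 705), 0]) cube([25, 54, 799]);
translate([0, 650, 0]) rotate([0, atan2(376, 705), 0]) cube([25, 54, 799]);
translate([871, 650, 0]) mirror([1, 0, 0]) rotate([0, atan2(376, 705), 0]) cube([25, 54, 799]);


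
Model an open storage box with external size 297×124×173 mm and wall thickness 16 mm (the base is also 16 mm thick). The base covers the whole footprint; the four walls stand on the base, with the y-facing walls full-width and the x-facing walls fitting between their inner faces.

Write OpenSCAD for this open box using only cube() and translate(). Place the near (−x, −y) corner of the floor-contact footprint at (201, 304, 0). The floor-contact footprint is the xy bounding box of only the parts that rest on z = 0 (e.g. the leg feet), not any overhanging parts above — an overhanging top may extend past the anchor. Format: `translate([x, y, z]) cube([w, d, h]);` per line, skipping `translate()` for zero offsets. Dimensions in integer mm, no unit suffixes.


translate([201, 304, 0]) cube([297, 124, 16]);
translate([201, 304, 16]) cube([297, 16, 157]);
translate([201, 412, 16]) cube([297, 16, 157]);
translate([201, 320, 16]) cube([16, 92, 157]);
translate([482, 320, 16]) cube([16, 92, 157]);


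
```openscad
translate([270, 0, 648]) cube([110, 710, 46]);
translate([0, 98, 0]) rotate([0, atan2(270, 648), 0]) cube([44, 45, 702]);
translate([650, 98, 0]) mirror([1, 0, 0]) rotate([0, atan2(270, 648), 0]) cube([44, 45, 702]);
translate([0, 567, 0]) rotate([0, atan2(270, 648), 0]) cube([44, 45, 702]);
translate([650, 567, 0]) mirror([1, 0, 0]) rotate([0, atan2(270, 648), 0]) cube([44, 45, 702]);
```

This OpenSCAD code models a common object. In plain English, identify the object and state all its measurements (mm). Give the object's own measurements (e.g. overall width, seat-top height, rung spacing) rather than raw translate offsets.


A sawhorse. A 110×710×46 mm beam (x, y, z) sits on two A-frame leg pairs. Each pair is two raked legs of 44×45 mm section (45 mm along y) splaying symmetrically in x. Each leg rises 648 mm vertically over 270 mm of horizontal reach and is 702 mm long along its own axis. Every leg's outer bottom edge rests on the floor and its outer top edge meets a bottom edge of the beam — the left legs (tilting toward +x) meet the beam's −x bottom edge, the right legs (their mirror images, tilting toward −x) meet its +x bottom edge — so the leg tops tuck under the beam, the beam's underside is 648 mm above the floor, and the feet are 650 mm apart outside-to-outside with the beam centred between them. The two leg pairs are set in 98 mm from either end of the beam.


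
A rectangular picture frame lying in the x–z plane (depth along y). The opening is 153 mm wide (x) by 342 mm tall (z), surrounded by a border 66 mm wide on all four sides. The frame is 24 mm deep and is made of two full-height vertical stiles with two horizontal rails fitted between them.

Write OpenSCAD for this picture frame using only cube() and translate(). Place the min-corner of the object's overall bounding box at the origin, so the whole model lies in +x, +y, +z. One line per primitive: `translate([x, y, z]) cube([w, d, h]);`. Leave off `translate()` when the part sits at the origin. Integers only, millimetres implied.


cube([66, 24, 474]);
translate([219, 0, 0]) cube([66, 24, 474]);
translate([66, 0, 0]) cube([153, 24, 66]);
translate([66, 0, 408]) cube([153, 24, 66]);


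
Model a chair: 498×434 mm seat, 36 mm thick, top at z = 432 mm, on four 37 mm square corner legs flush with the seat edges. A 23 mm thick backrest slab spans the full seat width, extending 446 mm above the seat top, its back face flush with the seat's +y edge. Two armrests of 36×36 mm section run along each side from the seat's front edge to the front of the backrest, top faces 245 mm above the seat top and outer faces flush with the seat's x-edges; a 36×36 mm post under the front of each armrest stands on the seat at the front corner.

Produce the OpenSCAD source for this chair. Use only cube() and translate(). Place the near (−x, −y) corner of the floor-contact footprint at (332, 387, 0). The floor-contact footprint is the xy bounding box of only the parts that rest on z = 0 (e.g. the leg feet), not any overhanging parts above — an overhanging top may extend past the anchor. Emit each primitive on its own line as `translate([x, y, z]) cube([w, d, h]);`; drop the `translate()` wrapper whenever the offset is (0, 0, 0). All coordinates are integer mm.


translate([332, 387, 396]) cube([498, 434, 36]);
translate([332, 387, 0]) cube([37, 37, 396]);
translate([793, 387, 0]) cube([37, 37, 396]);
translate([332, 784, 0]) cube([37, 37, 396]);
translate([793, 784, 0]) cube([37, 37, 396]);
translate([332, 798, 432]) cube([498, 23, 446]);
translate([332, 387, 641]) cube([36, 411, 36]);
translate([794, 387, 641]) cube([36, 411, 36]);
translate([332, 387, 432]) cube([36, 36, 209]);
translate([794, 387, 432]) cube([36, 36, 209]);


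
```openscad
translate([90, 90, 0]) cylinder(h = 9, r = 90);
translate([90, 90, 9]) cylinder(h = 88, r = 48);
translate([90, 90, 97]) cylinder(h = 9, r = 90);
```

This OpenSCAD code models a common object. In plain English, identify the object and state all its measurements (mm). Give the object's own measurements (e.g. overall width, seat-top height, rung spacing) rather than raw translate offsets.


A spool: two coaxial disc flanges of radius 90 mm and thickness 9 mm, joined by a core cylinder of radius 48 mm and height 88 mm. The lower flange rests on z = 0 and the three cylinders share a vertical axis.


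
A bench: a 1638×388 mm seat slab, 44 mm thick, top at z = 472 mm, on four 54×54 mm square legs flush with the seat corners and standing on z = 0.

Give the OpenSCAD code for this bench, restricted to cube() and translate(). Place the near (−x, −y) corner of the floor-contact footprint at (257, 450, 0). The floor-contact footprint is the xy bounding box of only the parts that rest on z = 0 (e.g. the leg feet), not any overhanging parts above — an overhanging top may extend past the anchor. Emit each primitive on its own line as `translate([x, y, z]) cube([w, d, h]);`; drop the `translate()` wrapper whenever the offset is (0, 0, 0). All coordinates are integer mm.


// leg_h = 472 − 44 = 428
translate([257, 450, 428]) cube([1638, 388, 44]);
translate([257, 450, 0]) cube([54, 54, 428]);
translate([257, 784, 0]) cube([54, 54, 428]);
translate([1841, 450, 0]) cube([54, 54, 428]);
translate([1841, 784, 0]) cube([54, 54, 428]);


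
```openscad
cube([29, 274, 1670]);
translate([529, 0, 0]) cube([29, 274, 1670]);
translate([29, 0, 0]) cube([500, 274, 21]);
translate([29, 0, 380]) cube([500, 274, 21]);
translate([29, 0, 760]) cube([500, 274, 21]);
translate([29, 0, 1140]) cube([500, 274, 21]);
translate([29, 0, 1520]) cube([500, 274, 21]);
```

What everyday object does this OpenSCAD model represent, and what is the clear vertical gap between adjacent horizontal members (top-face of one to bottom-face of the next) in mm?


A bookshelf. The clear shelf gap is 359 mm.

Two tall side panels with 5 horizontal boards between them — a bookshelf. The first two shelf undersides are at z = 0 and z = 380; with shelf thickness 21, the clear gap is 380 − 0 − 21 = 359 mm.


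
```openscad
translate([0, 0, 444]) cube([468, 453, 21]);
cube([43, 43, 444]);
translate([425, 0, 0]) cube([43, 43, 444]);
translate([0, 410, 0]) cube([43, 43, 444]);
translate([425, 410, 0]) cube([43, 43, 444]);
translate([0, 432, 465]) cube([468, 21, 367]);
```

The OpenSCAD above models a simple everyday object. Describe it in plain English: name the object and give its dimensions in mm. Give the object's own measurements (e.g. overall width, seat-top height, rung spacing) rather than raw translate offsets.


A chair. The seat is a 468×453×21 mm slab with its top at z = 465 mm, on four 43×43 mm corner legs (flush with the seat edges, standing on z = 0). A flat backrest 21 mm thick, 367 mm tall, spans the full seat width and rises from the seat top along its +y edge, rear face flush with the rear of the seat.


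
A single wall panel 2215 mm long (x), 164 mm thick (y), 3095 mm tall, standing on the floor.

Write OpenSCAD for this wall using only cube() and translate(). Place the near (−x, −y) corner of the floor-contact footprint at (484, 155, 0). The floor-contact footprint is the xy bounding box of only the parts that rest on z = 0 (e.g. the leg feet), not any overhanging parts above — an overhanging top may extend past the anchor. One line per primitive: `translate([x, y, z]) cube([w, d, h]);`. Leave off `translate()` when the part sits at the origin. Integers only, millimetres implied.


translate([484, 155, 0]) cube([2215, 164, 3095]);


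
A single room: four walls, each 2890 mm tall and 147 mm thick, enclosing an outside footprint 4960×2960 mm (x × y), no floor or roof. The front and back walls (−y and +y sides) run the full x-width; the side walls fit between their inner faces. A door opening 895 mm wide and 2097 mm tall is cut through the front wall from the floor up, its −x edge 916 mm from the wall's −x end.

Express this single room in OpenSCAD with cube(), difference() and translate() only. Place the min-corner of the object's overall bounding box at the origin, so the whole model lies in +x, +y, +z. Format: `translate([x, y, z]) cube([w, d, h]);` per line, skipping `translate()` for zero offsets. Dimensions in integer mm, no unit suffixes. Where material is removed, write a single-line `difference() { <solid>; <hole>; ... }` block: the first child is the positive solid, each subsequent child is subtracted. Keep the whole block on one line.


difference() { cube([4960, 147, 2890]); translate([916, 0, 0]) cube([895, 147, 2097]); }
translate([0, 2813, 0]) cube([4960, 147, 2890]);
translate([0, 147, 0]) cube([147, 2666, 2890]);
translate([4813, 147, 0]) cube([147, 2666, 2890]);


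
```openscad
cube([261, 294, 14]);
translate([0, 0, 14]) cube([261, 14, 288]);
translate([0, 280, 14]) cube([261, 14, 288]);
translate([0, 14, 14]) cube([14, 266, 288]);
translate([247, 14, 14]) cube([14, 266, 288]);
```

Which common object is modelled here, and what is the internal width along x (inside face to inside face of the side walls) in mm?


An open box. The internal width is 233 mm.

A 261×294 base slab with four walls standing on it — an open box. The base is 261 mm wide and the walls are 14 mm thick, so the internal width is 261 − 2 × 14 = 233 mm.


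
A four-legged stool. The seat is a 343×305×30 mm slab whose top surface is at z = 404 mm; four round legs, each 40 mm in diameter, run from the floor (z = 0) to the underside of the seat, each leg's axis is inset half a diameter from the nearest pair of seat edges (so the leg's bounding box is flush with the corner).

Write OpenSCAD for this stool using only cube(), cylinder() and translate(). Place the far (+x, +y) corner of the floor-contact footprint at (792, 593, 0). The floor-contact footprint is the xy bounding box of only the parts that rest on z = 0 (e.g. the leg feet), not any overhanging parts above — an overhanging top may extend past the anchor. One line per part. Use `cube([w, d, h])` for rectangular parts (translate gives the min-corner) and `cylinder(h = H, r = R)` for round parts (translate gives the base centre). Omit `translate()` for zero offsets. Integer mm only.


translate([449, 288, 374]) cube([343, 305, 30]);
translate([469, 308, 0]) cylinder(h = 374, r = 20);
translate([772, 308, 0]) cylinder(h = 374, r = 20);
translate([469, 573, 0]) cylinder(h = 374, r = 20);
translate([772, 573, 0]) cylinder(h = 374, r = 20);


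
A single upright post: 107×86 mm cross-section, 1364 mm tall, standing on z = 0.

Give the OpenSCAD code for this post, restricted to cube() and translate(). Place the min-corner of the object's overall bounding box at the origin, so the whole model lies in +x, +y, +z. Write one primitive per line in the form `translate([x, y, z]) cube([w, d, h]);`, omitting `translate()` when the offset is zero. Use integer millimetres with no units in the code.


cube([107, 86, 1364]);


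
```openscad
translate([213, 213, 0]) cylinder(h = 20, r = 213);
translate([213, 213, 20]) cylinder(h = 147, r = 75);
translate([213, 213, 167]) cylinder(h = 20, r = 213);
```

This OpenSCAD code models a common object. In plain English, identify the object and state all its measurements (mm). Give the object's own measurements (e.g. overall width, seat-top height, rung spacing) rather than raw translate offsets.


A spool: two coaxial disc flanges of radius 213 mm and thickness 20 mm, joined by a core cylinder of radius 75 mm and height 147 mm. The lower flange rests on z = 0 and the three cylinders share a vertical axis.


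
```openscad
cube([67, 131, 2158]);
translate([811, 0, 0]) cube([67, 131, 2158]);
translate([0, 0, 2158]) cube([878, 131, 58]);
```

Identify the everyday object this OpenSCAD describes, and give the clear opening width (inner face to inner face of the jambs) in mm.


A door frame. The clear opening width is 744 mm.

Two 2158 mm tall posts with a header on top — a door frame. The left jamb is 67 mm wide at x = 0; the right jamb starts at x = 811. The clear opening is 811 − 67 = 744 mm.


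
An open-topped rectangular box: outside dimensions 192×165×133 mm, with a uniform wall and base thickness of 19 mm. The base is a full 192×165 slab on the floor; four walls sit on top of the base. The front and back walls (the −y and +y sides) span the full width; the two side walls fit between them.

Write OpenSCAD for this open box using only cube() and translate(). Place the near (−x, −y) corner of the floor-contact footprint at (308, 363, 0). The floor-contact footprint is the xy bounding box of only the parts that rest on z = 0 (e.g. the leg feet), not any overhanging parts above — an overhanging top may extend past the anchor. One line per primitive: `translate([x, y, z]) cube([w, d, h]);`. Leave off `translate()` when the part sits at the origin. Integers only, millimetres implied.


translate([308, 363, 0]) cube([192, 165, 19]);
translate([308, 363, 19]) cube([192, 19, 114]);
translate([308, 509, 19]) cube([192, 19, 114]);
translate([308, 382, 19]) cube([19, 127, 114]);
translate([481, 382, 19]) cube([19, 127, 114]);


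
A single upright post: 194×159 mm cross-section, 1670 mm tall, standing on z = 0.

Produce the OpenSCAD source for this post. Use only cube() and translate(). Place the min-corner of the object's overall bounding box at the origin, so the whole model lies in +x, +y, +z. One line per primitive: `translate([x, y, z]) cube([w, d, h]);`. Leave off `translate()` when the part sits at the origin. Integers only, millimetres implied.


cube([194, 159, 1670]);


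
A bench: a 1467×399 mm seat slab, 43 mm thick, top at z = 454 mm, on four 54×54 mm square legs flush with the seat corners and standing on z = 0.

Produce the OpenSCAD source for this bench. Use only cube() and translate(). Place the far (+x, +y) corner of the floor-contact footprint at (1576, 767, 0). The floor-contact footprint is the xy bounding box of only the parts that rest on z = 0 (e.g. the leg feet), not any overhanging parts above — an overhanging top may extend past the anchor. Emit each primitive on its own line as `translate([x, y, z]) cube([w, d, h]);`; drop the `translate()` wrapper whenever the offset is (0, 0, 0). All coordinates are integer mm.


translate([109, 368, 411]) cube([1467, 399, 43]);
translate([109, 368, 0]) cube([54, 54, 411]);
translate([109, 713, 0]) cube([54, 54, 411]);
translate([1522, 368, 0]) cube([54, 54, 411]);
translate([1522, 713, 0]) cube([54, 54, 411]);


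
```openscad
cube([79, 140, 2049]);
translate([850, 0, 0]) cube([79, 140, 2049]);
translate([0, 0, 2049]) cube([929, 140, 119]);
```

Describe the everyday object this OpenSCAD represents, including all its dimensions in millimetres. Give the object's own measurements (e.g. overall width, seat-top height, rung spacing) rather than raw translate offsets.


A door frame. The clear opening is 771 mm wide and 2049 mm high. Two 79 mm wide jambs, 140 mm deep, stand either side of the opening from the floor to the top of the opening. A 119 mm thick head sits across the top of both jambs, spanning the full outside width of the frame.


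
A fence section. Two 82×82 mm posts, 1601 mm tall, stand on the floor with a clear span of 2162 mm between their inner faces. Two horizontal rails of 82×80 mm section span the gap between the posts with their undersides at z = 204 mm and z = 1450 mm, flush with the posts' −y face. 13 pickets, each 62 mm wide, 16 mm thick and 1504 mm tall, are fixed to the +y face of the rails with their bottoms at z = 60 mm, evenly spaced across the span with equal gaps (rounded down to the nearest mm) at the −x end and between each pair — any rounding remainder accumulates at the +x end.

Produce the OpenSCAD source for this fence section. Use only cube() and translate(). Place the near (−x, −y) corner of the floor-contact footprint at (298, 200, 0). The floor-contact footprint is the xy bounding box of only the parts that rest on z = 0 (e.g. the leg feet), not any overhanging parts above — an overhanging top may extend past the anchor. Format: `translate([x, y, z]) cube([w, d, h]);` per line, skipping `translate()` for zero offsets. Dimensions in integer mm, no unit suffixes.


translate([298, 200, 0]) cube([82, 82, 1601]);
translate([2542, 200, 0]) cube([82, 82, 1601]);
translate([380, 200, 204]) cube([2162, 82, 80]);
translate([380, 200, 1450]) cube([2162, 82, 80]);
translate([476, 282, 60]) cube([62, 16, 1504]);
translate([634, 282, 60]) cube([62, 16, 1504]);
translate([792, 282, 60]) cube([62, 16, 1504]);
translate([950, 282, 60]) cube([62, 16, 1504]);
translate([1108, 282, 60]) cube([62, 16, 1504]);
translate([1266, 282, 60]) cube([62, 16, 1504]);
translate([1424, 282, 60]) cube([62, 16, 1504]);
translate([1582, 282, 60]) cube([62, 16, 1504]);
translate([1740, 282, 60]) cube([62, 16, 1504]);
translate([1898, 282, 60]) cube([62, 16, 1504]);
translate([2056, 282, 60]) cube([62, 16, 1504]);
translate([2214, 282, 60]) cube([62, 16, 1504]);
translate([2372, 282, 60]) cube([62, 16, 1504]);


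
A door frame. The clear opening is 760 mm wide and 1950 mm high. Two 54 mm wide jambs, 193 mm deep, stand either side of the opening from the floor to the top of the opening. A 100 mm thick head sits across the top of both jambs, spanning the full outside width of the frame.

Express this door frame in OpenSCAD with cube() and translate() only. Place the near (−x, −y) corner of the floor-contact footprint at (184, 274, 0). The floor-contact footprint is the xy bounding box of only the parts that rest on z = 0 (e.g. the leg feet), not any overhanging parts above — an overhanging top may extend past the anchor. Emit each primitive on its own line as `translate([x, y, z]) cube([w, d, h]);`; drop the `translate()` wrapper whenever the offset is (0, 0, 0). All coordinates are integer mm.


translate([184, 274, 0]) cube([54, 193, 1950]);
translate([998, 274, 0]) cube([54, 193, 1950]);
translate([184, 274, 1950]) cube([868, 193, 100]);


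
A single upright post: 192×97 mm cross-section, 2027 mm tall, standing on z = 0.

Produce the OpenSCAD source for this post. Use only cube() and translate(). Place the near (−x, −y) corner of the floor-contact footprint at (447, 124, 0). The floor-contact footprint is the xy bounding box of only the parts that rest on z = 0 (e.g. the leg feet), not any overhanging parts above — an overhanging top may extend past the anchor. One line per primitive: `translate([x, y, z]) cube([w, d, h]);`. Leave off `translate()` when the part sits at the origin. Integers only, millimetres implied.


translate([447, 124, 0]) cube([192, 97, 2027]);


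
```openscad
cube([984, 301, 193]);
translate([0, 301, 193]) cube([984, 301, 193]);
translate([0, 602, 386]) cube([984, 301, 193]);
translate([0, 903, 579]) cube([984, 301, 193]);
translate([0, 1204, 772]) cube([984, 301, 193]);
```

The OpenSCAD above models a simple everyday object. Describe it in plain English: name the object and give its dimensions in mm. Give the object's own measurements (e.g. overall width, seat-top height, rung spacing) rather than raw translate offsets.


A straight staircase of 5 solid steps. Each step is 984 mm wide (x), 301 mm deep (y, the going) and 193 mm tall (the rise). The first step rests on the floor; each subsequent step sits one going further in +y and one rise higher in +z, directly behind and above the previous step with no overlap.


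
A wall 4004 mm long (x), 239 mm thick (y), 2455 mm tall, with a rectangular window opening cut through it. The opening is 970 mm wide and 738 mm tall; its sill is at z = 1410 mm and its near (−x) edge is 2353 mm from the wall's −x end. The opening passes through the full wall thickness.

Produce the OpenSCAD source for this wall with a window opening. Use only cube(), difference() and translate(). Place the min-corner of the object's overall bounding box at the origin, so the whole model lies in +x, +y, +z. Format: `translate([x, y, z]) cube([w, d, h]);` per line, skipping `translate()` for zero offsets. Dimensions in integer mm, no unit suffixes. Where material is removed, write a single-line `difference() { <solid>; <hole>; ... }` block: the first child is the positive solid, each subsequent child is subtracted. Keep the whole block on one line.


difference() { cube([4004, 239, 2455]); translate([2353, 0, 1410]) cube([970, 239, 738]); }


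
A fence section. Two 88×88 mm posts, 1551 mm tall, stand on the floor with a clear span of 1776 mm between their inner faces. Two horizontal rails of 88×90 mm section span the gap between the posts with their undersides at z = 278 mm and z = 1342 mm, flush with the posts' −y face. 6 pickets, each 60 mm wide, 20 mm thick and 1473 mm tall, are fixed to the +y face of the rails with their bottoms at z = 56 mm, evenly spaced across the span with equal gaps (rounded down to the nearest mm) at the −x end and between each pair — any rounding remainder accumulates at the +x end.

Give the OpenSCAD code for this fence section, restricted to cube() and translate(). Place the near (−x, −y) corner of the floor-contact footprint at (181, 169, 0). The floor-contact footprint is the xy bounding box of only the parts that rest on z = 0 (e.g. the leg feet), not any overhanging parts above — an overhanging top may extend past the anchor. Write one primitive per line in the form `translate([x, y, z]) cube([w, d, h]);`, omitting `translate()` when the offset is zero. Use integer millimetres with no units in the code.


translate([181, 169, 0]) cube([88, 88, 1551]);
translate([2045, 169, 0]) cube([88, 88, 1551]);
translate([269, 169, 278]) cube([1776, 88, 90]);
translate([269, 169, 1342]) cube([1776, 88, 90]);
translate([471, 257, 56]) cube([60, 20, 1473]);
translate([733, 257, 56]) cube([60, 20, 1473]);
translate([995, 257, 56]) cube([60, 20, 1473]);
translate([1257, 257, 56]) cube([60, 20, 1473]);
translate([1519, 257, 56]) cube([60, 20, 1473]);
translate([1781, 257, 56]) cube([60, 20, 1473]);


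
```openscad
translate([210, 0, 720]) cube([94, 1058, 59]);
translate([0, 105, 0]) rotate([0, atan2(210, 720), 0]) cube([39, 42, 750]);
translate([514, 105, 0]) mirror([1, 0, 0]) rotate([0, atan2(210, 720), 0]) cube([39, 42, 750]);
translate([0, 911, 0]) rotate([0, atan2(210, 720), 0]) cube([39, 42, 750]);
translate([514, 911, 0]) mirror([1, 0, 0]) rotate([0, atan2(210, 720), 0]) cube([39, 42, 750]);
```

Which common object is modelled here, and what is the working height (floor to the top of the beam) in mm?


A sawhorse. The overall height is 779 mm.

A beam across two mirrored pairs of raked legs — a sawhorse. The beam's underside is at z = 720 (matching the legs' vertical rise in atan2(210, 720)) and the beam is 59 mm tall, so its top is at 720 + 59 = 779 mm. The raked legs top out at the beam's underside, so that is the highest point.


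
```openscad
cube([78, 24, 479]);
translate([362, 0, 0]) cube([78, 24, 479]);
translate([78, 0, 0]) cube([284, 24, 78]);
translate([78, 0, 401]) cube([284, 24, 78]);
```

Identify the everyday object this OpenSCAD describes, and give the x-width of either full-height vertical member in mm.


A picture frame. The border width is 78 mm.

Four thin pieces enclosing a rectangular opening — a picture frame. The two full-height stiles are 479 mm tall; the top rail sits at z = 401 and is 78 mm tall, so the border above the opening is 479 − 401 = 78 mm, matching the stile x-width.


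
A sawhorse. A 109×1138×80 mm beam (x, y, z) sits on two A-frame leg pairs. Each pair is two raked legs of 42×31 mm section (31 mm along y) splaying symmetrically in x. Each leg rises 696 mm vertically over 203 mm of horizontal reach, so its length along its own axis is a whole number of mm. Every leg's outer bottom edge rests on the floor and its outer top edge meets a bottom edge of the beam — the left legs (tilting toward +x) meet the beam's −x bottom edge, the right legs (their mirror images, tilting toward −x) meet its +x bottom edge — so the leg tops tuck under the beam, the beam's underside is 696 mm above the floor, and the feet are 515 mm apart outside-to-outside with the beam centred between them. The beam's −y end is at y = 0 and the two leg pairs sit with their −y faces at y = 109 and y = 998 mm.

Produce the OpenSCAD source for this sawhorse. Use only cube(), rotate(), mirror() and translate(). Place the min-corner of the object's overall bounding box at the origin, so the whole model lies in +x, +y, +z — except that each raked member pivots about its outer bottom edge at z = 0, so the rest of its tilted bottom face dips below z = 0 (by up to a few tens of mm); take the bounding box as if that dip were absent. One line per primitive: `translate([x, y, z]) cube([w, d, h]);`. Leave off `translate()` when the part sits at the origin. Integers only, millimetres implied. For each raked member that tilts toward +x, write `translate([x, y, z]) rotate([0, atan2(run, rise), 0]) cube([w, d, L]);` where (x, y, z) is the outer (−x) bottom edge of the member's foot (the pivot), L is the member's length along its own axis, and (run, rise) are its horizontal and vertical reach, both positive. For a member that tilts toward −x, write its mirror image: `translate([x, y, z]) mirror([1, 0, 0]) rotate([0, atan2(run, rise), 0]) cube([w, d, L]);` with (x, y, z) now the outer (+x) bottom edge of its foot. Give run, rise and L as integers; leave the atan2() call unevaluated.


translate([203, 0, 696]) cube([109, 1138, 80]);
translate([0, 109, 0]) rotate([0, atan2(203, 696), 0]) cube([42, 31, 725]);
translate([515, 109, 0]) mirror([1, 0, 0]) rotate([0, atan2(203, 696), 0]) cube([42, 31, 725]);
translate([0, 998, 0]) rotate([0, atan2(203, 696), 0]) cube([42, 31, 725]);
translate([515, 998, 0]) mirror([1, 0, 0]) rotate([0, atan2(203, 696), 0]) cube([42, 31, 725]);
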